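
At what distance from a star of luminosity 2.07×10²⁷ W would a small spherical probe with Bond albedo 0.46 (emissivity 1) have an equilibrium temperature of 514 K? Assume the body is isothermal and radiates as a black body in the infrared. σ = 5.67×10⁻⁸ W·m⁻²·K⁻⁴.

For an isothermal black-emitting sphere, (1−a)S·πr² = σ·4πr²·T⁴ ⇒ S = 4σT⁴/(1−a).
S = 4·5.67×10⁻⁸·(514)⁴/0.540 = 29320 W/m².
Flux falls as S = L/(4πd²), so d = √(L/(4πS)) = √(2.07×10²⁷/(4π·29320)).

d ≈ 7.50×10¹⁰ m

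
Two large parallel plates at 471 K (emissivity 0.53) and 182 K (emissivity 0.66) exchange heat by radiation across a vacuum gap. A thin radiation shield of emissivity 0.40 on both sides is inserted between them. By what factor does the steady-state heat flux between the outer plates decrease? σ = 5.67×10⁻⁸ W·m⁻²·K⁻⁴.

Without shield: q₀ = σΔ(T⁴)/(1/ε₁+1/ε₂−1) with denominator 2.402.
With shield the two gaps are in series; the resistances add: (1/ε₁+1/ε_s−1)+(1/ε_s+1/ε₂−1) = 3.387+3.015 = 6.402.
Heat-flux ratio q₀/q = 6.402/2.402.

factor ≈ 2.67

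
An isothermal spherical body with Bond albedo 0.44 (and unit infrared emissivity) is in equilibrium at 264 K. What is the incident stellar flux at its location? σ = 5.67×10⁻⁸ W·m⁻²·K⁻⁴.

S ≈ 1970 W/m²

(1−a)S·πr² = σ·4πr²·T⁴ ⇒ S = 4σT⁴/(1−a).
S = 4·5.67×10⁻⁸·4.858×10⁹/0.560.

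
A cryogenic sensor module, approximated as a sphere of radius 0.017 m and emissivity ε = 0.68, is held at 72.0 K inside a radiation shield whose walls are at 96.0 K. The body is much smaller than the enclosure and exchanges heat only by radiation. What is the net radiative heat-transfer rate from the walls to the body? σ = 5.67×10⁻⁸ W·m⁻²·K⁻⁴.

For a small grey body in a large enclosure: P_net = εσA(T_body⁴ − T_wall⁴).
A = 4πr² = 0.003632 m²; T_body⁴ − T_wall⁴ = 2.687×10⁷ − 8.493×10⁷ = -5.806×10⁷ K⁴.
|P_net| = 0.68·5.67×10⁻⁸·0.003632·5.806×10⁷.

P_net ≈ 0.00813 W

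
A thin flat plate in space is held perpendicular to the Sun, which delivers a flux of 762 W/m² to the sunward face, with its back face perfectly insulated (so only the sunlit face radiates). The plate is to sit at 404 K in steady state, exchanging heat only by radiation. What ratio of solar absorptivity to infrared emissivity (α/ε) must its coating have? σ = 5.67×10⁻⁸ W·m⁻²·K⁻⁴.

α/ε ≈ 1.98

Balance: αS·A = εσ·1A·T⁴ ⇒ α/ε = σT⁴/S.
α/ε = 5.67×10⁻⁸·(404)⁴/762 = 5.67×10⁻⁸·2.664×10¹⁰/762.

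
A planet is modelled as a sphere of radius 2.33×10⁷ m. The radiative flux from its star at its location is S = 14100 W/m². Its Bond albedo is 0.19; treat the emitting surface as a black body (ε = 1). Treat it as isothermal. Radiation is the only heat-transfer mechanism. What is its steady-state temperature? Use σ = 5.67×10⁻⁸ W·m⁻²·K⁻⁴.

T ≈ 474 K

At equilibrium, absorbed power = emitted power.
Absorbing cross-section = πr² = 1.706×10¹⁵ m²; emitting surface = 4πr² = 6.822×10¹⁵ m² (ratio 4).
(1−a)S·A_cross = εσ·A_surf·T⁴  ⇒  T⁴ = (1−a)S/(4σ).
T⁴ = 0.810·14100/(4·5.67×10⁻⁸) = 5.036×10¹⁰ K⁴.
T = (5.036×10¹⁰)^(1/4).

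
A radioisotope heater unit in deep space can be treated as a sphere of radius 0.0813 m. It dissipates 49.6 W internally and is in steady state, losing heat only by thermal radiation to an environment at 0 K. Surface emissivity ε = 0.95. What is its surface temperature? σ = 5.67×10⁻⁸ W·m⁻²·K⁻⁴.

Steady state: internal power = radiated power, P = εσA T⁴.
Radiating area A = 4πr² = 0.08306 m².
T⁴ = P/(εσA) = 49.6/(0.95·5.67×10⁻⁸·0.08306) = 1.109×10¹⁰ K⁴.
T = (1.109×10¹⁰)^(1/4).

T ≈ 324 K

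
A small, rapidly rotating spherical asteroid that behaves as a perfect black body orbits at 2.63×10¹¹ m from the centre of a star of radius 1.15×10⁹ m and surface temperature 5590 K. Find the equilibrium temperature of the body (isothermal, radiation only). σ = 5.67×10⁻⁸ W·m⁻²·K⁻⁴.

The star's surface emits σT_*⁴; at distance d the flux is S = σT_*⁴(R_*/d)².
S = 5.67×10⁻⁸·(5590)⁴·(1.15×10⁹/2.63×10¹¹)² = 1059 W/m².
For an isothermal sphere T⁴ = (1−a)S/(4σ) = 4.667×10⁹ K⁴.

T ≈ 261 K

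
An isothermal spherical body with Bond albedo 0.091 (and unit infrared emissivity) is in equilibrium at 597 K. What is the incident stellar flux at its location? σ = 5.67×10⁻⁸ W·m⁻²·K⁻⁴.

S ≈ 31700 W/m²

(1−a)S·πr² = σ·4πr²·T⁴ ⇒ S = 4σT⁴/(1−a).
S = 4·5.67×10⁻⁸·1.270×10¹¹/0.909.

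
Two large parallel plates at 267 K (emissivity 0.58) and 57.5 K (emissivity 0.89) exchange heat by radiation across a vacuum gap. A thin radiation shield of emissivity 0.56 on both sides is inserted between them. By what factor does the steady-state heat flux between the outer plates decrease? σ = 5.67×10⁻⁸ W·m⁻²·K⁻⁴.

Without shield: q₀ = σΔ(T⁴)/(1/ε₁+1/ε₂−1) with denominator 1.848.
With shield the two gaps are in series; the resistances add: (1/ε₁+1/ε_s−1)+(1/ε_s+1/ε₂−1) = 2.510+1.909 = 4.419.
Heat-flux ratio q₀/q = 4.419/1.848.

factor ≈ 2.39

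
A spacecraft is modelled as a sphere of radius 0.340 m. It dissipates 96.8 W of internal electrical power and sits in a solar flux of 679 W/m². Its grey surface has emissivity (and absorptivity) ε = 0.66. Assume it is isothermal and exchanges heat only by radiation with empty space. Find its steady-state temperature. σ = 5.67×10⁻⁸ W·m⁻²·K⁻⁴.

At steady state, absorbed solar power + internal power = radiated power.
Absorbed: α·S·A_cross = 0.66·679·0.3632 = 162.8 W (cross-section πr²).
Total input = 162.8 + 96.8 = 259.6 W.
Radiated: εσ·A_surf·T⁴ with A_surf = 4πr² = 1.453 m².
T⁴ = 259.6/(0.66·5.67×10⁻⁸·1.453) = 4.774×10⁹ K⁴.

T ≈ 263 K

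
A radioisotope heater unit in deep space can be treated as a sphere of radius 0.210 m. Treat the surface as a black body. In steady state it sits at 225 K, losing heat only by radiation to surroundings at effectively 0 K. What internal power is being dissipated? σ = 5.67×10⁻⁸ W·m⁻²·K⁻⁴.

Steady state: P = εσA T⁴.
A = 4πr² = 0.5542 m²; T⁴ = (225)⁴ = 2.563×10⁹ K⁴.
P = 1.0 × 5.67×10⁻⁸ × 0.5542 × 2.563×10⁹.

P ≈ 80.5 W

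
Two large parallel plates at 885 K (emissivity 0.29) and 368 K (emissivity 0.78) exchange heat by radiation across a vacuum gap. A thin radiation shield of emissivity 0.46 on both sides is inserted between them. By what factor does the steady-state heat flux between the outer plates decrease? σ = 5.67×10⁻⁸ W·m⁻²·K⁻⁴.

factor ≈ 1.90

Without shield: q₀ = σΔ(T⁴)/(1/ε₁+1/ε₂−1) with denominator 3.730.
With shield the two gaps are in series; the resistances add: (1/ε₁+1/ε_s−1)+(1/ε_s+1/ε₂−1) = 4.622+2.456 = 7.078.
Heat-flux ratio q₀/q = 7.078/3.730.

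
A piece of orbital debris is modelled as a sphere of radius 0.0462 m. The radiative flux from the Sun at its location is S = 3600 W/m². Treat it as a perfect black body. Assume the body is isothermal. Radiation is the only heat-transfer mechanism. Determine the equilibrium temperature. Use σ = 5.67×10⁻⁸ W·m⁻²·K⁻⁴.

At equilibrium, absorbed power = emitted power.
Absorbing cross-section = πr² = 0.006706 m²; emitting surface = 4πr² = 0.02682 m² (ratio 4).
S·A_cross = εσ·A_surf·T⁴  ⇒  T⁴ = S/(4σ).
T⁴ = 1.00·3600/(4·5.67×10⁻⁸) = 1.587×10¹⁰ K⁴.
T = (1.587×10¹⁰)^(1/4).

T ≈ 355 K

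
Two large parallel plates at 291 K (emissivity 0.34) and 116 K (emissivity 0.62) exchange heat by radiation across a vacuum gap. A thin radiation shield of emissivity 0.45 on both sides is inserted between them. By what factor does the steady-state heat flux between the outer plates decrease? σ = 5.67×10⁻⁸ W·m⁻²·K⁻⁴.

Without shield: q₀ = σΔ(T⁴)/(1/ε₁+1/ε₂−1) with denominator 3.554.
With shield the two gaps are in series; the resistances add: (1/ε₁+1/ε_s−1)+(1/ε_s+1/ε₂−1) = 4.163+2.835 = 6.999.
Heat-flux ratio q₀/q = 6.999/3.554.

factor ≈ 1.97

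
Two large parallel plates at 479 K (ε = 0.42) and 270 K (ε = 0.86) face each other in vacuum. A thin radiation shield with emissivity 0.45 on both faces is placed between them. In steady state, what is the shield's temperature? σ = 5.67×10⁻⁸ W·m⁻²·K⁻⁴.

T_s ≈ 394 K

In steady state the net flux on the hot side equals that on the cold side.
σ(T₁⁴−T_s⁴)/D₁ = σ(T_s⁴−T₂⁴)/D₂, with D₁ = 1/ε₁+1/ε_s−1 = 3.603, D₂ = 1/ε_s+1/ε₂−1 = 2.385.
Solve for T_s⁴: T_s⁴ = (D₂·T₁⁴ + D₁·T₂⁴)/(D₁+D₂) = 2.416×10¹⁰ K⁴.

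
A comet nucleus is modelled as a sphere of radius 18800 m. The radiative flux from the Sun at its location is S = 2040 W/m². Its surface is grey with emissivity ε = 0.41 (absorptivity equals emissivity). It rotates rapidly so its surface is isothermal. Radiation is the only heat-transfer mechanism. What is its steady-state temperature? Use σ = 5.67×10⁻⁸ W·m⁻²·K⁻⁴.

T ≈ 308 K

At equilibrium, absorbed power = emitted power.
Absorbing cross-section = πr² = 1.110×10⁹ m²; emitting surface = 4πr² = 4.441×10⁹ m² (ratio 4).
εS·A_cross = εσ·A_surf·T⁴  ⇒  T⁴ = S/(4σ)   (ε cancels).
T⁴ = 2040/(4·5.67×10⁻⁸) = 8.995×10⁹ K⁴.
T = (8.995×10⁹)^(1/4).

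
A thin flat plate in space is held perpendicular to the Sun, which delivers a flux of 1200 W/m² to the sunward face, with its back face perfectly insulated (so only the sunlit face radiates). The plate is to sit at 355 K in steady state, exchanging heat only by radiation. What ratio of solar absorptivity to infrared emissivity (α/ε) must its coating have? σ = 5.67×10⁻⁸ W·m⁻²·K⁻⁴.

Balance: αS·A = εσ·1A·T⁴ ⇒ α/ε = σT⁴/S.
α/ε = 5.67×10⁻⁸·(355)⁴/1200 = 5.67×10⁻⁸·1.588×10¹⁰/1200.

α/ε ≈ 0.750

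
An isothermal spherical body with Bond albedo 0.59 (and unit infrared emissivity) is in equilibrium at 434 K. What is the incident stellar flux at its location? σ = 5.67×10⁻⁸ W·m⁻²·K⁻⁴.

S ≈ 19600 W/m²

(1−a)S·πr² = σ·4πr²·T⁴ ⇒ S = 4σT⁴/(1−a).
S = 4·5.67×10⁻⁸·3.548×10¹⁰/0.410.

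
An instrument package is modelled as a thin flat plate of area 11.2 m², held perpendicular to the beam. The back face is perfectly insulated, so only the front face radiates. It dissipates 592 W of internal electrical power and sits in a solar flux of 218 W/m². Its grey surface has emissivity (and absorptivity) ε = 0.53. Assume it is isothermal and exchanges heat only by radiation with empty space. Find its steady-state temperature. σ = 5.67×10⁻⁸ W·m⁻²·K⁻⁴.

At steady state, absorbed solar power + internal power = radiated power.
Absorbed: α·S·A_cross = 0.53·218·11.20 = 1294 W (cross-section A).
Total input = 1294 + 592 = 1886 W.
Radiated: εσ·A_surf·T⁴ with A_surf = A = 11.20 m².
T⁴ = 1886/(0.53·5.67×10⁻⁸·11.20) = 5.604×10⁹ K⁴.

T ≈ 274 K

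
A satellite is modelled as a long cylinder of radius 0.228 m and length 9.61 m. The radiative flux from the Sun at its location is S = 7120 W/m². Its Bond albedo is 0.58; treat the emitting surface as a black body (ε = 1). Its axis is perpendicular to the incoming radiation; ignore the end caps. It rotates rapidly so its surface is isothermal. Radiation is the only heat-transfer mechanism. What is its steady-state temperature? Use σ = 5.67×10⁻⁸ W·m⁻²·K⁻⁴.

At equilibrium, absorbed power = emitted power.
Absorbing cross-section = 2rL = 4.382 m²; emitting surface = 2πrL = 13.77 m² (ratio π).
(1−a)S·A_cross = εσ·A_surf·T⁴  ⇒  T⁴ = (1−a)S/(πσ).
T⁴ = 0.420·7120/(π·5.67×10⁻⁸) = 1.679×10¹⁰ K⁴.
T = (1.679×10¹⁰)^(1/4).

T ≈ 360 K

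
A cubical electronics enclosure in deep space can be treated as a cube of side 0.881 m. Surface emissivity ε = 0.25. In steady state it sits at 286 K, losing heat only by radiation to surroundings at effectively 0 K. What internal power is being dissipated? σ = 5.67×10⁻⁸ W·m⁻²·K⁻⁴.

Steady state: P = εσA T⁴.
A = 6L² = 4.657 m²; T⁴ = (286)⁴ = 6.691×10⁹ K⁴.
P = 0.25 × 5.67×10⁻⁸ × 4.657 × 6.691×10⁹.

P ≈ 442 W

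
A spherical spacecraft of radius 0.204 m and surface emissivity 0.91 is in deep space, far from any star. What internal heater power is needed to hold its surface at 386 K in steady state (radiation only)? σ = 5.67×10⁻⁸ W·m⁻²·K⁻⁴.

P = εσ·4πr²·T⁴.
4πr² = 0.5230 m²; T⁴ = 2.220×10¹⁰ K⁴.
P = 0.91·5.67×10⁻⁸·0.5230·2.220×10¹⁰.

P ≈ 599 W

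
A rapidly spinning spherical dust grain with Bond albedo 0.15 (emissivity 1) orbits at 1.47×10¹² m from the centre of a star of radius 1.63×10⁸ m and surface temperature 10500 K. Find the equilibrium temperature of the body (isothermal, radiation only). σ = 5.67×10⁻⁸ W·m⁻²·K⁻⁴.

T ≈ 75.1 K

The star's surface emits σT_*⁴; at distance d the flux is S = σT_*⁴(R_*/d)².
S = 5.67×10⁻⁸·(10500)⁴·(1.63×10⁸/1.47×10¹²)² = 8.474 W/m².
For an isothermal sphere T⁴ = (1−a)S/(4σ) = 3.176×10⁷ K⁴.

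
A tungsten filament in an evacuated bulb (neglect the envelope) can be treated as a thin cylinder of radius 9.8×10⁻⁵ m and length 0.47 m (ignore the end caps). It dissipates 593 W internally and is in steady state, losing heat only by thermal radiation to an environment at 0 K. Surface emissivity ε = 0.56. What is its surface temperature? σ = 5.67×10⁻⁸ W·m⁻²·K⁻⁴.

T ≈ 2830 K

Steady state: internal power = radiated power, P = εσA T⁴.
Radiating area A = 2πrL = 2.894×10⁻⁴ m².
T⁴ = P/(εσA) = 593/(0.56·5.67×10⁻⁸·2.894×10⁻⁴) = 6.453×10¹³ K⁴.
T = (6.453×10¹³)^(1/4).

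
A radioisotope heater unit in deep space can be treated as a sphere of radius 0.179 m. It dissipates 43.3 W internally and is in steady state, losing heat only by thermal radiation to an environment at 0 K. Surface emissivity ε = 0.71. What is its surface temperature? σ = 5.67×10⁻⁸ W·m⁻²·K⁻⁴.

T ≈ 227 K

Steady state: internal power = radiated power, P = εσA T⁴.
Radiating area A = 4πr² = 0.4026 m².
T⁴ = P/(εσA) = 43.3/(0.71·5.67×10⁻⁸·0.4026) = 2.671×10⁹ K⁴.
T = (2.671×10⁹)^(1/4).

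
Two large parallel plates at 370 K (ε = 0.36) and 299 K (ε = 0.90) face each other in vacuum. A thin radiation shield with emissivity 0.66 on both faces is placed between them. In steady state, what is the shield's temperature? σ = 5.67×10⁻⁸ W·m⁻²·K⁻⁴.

In steady state the net flux on the hot side equals that on the cold side.
σ(T₁⁴−T_s⁴)/D₁ = σ(T_s⁴−T₂⁴)/D₂, with D₁ = 1/ε₁+1/ε_s−1 = 3.293, D₂ = 1/ε_s+1/ε₂−1 = 1.626.
Solve for T_s⁴: T_s⁴ = (D₂·T₁⁴ + D₁·T₂⁴)/(D₁+D₂) = 1.155×10¹⁰ K⁴.

T_s ≈ 328 K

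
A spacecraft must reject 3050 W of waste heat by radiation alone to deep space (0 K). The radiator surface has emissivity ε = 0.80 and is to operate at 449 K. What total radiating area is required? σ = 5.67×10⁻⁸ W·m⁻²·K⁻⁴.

A ≈ 1.65 m²

P = εσA T⁴ ⇒ A = P/(εσT⁴).
T⁴ = 4.064×10¹⁰ K⁴.
A = 3050/(0.80 × 5.67×10⁻⁸ × 4.064×10¹⁰).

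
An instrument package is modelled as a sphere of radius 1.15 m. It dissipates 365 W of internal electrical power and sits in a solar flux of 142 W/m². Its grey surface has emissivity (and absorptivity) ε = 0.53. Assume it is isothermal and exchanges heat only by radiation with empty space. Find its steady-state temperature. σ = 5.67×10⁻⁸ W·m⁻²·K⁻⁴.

T ≈ 192 K

At steady state, absorbed solar power + internal power = radiated power.
Absorbed: α·S·A_cross = 0.53·142·4.155 = 312.7 W (cross-section πr²).
Total input = 312.7 + 365 = 677.7 W.
Radiated: εσ·A_surf·T⁴ with A_surf = 4πr² = 16.62 m².
T⁴ = 677.7/(0.53·5.67×10⁻⁸·16.62) = 1.357×10⁹ K⁴.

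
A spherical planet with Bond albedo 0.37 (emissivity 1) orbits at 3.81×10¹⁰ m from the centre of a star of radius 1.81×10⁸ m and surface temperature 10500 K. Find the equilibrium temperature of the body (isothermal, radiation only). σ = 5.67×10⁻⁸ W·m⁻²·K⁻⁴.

The star's surface emits σT_*⁴; at distance d the flux is S = σT_*⁴(R_*/d)².
S = 5.67×10⁻⁸·(10500)⁴·(1.81×10⁸/3.81×10¹⁰)² = 15550 W/m².
For an isothermal sphere T⁴ = (1−a)S/(4σ) = 4.321×10¹⁰ K⁴.

T ≈ 456 K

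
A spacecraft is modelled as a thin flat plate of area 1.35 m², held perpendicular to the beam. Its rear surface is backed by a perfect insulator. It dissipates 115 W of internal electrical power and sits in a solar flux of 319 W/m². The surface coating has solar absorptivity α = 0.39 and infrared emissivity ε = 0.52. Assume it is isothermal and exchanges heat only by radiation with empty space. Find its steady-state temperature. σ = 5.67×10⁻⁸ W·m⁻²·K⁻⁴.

T ≈ 290 K

At steady state, absorbed solar power + internal power = radiated power.
Absorbed: α·S·A_cross = 0.39·319·1.350 = 168.0 W (cross-section A).
Total input = 168.0 + 115 = 283.0 W.
Radiated: εσ·A_surf·T⁴ with A_surf = A = 1.350 m².
T⁴ = 283.0/(0.52·5.67×10⁻⁸·1.350) = 7.109×10⁹ K⁴.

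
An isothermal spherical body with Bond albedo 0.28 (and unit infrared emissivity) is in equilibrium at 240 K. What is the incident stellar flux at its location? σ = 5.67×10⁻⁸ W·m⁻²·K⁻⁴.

S ≈ 1050 W/m²

(1−a)S·πr² = σ·4πr²·T⁴ ⇒ S = 4σT⁴/(1−a).
S = 4·5.67×10⁻⁸·3.318×10⁹/0.720.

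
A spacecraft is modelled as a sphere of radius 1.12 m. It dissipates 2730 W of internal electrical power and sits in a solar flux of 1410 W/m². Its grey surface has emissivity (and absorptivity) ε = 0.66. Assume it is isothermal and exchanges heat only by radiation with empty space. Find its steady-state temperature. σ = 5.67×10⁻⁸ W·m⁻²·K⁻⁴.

T ≈ 323 K

At steady state, absorbed solar power + internal power = radiated power.
Absorbed: α·S·A_cross = 0.66·1410·3.941 = 3667 W (cross-section πr²).
Total input = 3667 + 2730 = 6397 W.
Radiated: εσ·A_surf·T⁴ with A_surf = 4πr² = 15.76 m².
T⁴ = 6397/(0.66·5.67×10⁻⁸·15.76) = 1.084×10¹⁰ K⁴.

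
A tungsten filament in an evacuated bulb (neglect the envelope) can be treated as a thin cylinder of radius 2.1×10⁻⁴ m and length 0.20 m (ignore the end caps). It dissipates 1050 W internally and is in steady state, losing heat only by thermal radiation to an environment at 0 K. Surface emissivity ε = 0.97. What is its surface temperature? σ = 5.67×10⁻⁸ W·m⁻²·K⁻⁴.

T ≈ 2920 K

Steady state: internal power = radiated power, P = εσA T⁴.
Radiating area A = 2πrL = 2.639×10⁻⁴ m².
T⁴ = P/(εσA) = 1050/(0.97·5.67×10⁻⁸·2.639×10⁻⁴) = 7.234×10¹³ K⁴.
T = (7.234×10¹³)^(1/4).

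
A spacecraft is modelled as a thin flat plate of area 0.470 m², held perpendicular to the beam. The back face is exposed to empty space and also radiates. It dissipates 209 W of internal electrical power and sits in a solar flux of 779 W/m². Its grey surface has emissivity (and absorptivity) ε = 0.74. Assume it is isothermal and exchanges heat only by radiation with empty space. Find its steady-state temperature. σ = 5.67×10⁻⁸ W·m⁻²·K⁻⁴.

At steady state, absorbed solar power + internal power = radiated power.
Absorbed: α·S·A_cross = 0.74·779·0.4700 = 270.9 W (cross-section A).
Total input = 270.9 + 209 = 479.9 W.
Radiated: εσ·A_surf·T⁴ with A_surf = 2A = 0.9400 m².
T⁴ = 479.9/(0.74·5.67×10⁻⁸·0.9400) = 1.217×10¹⁰ K⁴.

T ≈ 332 K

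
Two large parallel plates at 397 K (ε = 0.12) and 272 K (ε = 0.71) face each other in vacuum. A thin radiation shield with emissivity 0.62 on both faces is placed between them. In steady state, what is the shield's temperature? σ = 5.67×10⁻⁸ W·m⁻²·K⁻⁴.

T_s ≈ 308 K

In steady state the net flux on the hot side equals that on the cold side.
σ(T₁⁴−T_s⁴)/D₁ = σ(T_s⁴−T₂⁴)/D₂, with D₁ = 1/ε₁+1/ε_s−1 = 8.946, D₂ = 1/ε_s+1/ε₂−1 = 2.021.
Solve for T_s⁴: T_s⁴ = (D₂·T₁⁴ + D₁·T₂⁴)/(D₁+D₂) = 9.043×10⁹ K⁴.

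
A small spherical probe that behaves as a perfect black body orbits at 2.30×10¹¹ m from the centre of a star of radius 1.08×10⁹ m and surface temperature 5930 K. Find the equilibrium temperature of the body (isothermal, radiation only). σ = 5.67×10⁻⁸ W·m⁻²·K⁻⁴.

The star's surface emits σT_*⁴; at distance d the flux is S = σT_*⁴(R_*/d)².
S = 5.67×10⁻⁸·(5930)⁴·(1.08×10⁹/2.30×10¹¹)² = 1546 W/m².
For an isothermal sphere T⁴ = (1−a)S/(4σ) = 6.816×10⁹ K⁴.

T ≈ 287 K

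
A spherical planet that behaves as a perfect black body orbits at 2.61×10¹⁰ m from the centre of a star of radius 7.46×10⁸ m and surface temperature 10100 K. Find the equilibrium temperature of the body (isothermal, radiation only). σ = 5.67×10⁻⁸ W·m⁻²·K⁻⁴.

The star's surface emits σT_*⁴; at distance d the flux is S = σT_*⁴(R_*/d)².
S = 5.67×10⁻⁸·(10100)⁴·(7.46×10⁸/2.61×10¹⁰)² = 4.820×10⁵ W/m².
For an isothermal sphere T⁴ = (1−a)S/(4σ) = 2.125×10¹² K⁴.

T ≈ 1210 K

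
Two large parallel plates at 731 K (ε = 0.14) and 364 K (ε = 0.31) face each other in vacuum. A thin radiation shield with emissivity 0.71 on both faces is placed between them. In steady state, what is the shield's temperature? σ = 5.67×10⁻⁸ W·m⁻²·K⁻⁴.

T_s ≈ 569 K

In steady state the net flux on the hot side equals that on the cold side.
σ(T₁⁴−T_s⁴)/D₁ = σ(T_s⁴−T₂⁴)/D₂, with D₁ = 1/ε₁+1/ε_s−1 = 7.551, D₂ = 1/ε_s+1/ε₂−1 = 3.634.
Solve for T_s⁴: T_s⁴ = (D₂·T₁⁴ + D₁·T₂⁴)/(D₁+D₂) = 1.046×10¹¹ K⁴.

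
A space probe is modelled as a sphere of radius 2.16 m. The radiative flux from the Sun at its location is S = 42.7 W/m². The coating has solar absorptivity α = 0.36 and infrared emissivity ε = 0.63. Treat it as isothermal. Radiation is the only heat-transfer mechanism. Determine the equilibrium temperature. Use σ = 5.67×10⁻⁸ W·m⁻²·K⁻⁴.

At equilibrium, absorbed power = emitted power.
Absorbing cross-section = πr² = 14.66 m²; emitting surface = 4πr² = 58.63 m² (ratio 4).
αS·A_cross = εσ·A_surf·T⁴  ⇒  T⁴ = αS/(ε·4σ).
T⁴ = 0.360·42.7/(0.63·4·5.67×10⁻⁸) = 1.076×10⁸ K⁴.
T = (1.076×10⁸)^(1/4).

T ≈ 102 K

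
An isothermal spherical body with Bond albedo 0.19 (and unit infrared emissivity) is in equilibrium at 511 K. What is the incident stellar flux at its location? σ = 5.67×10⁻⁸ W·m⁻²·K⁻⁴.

(1−a)S·πr² = σ·4πr²·T⁴ ⇒ S = 4σT⁴/(1−a).
S = 4·5.67×10⁻⁸·6.818×10¹⁰/0.810.

S ≈ 19100 W/m²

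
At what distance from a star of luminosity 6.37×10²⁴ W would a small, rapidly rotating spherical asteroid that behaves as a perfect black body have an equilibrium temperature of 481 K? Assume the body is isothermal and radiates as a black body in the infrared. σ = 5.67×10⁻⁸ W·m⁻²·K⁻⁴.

For an isothermal black-emitting sphere, (1−a)S·πr² = σ·4πr²·T⁴ ⇒ S = 4σT⁴/(1−a).
S = 4·5.67×10⁻⁸·(481)⁴/1.00 = 12140 W/m².
Flux falls as S = L/(4πd²), so d = √(L/(4πS)) = √(6.37×10²⁴/(4π·12140)).

d ≈ 6.46×10⁹ m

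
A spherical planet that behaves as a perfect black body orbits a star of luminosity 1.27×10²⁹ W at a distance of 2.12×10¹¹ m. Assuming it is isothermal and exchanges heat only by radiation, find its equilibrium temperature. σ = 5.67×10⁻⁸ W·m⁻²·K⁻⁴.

T ≈ 998 K

First find the stellar flux at distance d: S = L/(4πd²) = 1.27×10²⁹/(4π·(2.12×10¹¹)²) = 2.249×10⁵ W/m².
For an isothermal sphere, absorbed (1−a)S·πr² = emitted σ·4πr²·T⁴, so T⁴ = (1−a)S/(4σ).
T⁴ = 1.00·2.249×10⁵/(4·5.67×10⁻⁸) = 9.915×10¹¹ K⁴.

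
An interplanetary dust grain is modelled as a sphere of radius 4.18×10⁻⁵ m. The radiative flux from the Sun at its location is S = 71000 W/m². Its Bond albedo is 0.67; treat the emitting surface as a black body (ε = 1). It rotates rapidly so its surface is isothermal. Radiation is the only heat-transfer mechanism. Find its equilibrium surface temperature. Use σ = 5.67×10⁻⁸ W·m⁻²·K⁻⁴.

T ≈ 567 K

At equilibrium, absorbed power = emitted power.
Absorbing cross-section = πr² = 5.489×10⁻⁹ m²; emitting surface = 4πr² = 2.196×10⁻⁸ m² (ratio 4).
(1−a)S·A_cross = εσ·A_surf·T⁴  ⇒  T⁴ = (1−a)S/(4σ).
T⁴ = 0.330·71000/(4·5.67×10⁻⁸) = 1.033×10¹¹ K⁴.
T = (1.033×10¹¹)^(1/4).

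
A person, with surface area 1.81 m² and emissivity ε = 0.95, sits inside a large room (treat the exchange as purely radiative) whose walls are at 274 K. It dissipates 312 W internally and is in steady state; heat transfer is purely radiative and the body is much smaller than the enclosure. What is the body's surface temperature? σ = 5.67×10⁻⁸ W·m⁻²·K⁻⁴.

T ≈ 307 K

For a small grey body in a large enclosure, net radiated power = εσA(T⁴ − T_w⁴).
Steady state: P = εσA(T⁴ − T_w⁴) with A = 1.81 m².
T⁴ = P/(εσA) + T_w⁴ = 312/(0.95·5.67×10⁻⁸·1.810) + (274)⁴
    = 3.200×10⁹ + 5.636×10⁹ = 8.837×10⁹ K⁴.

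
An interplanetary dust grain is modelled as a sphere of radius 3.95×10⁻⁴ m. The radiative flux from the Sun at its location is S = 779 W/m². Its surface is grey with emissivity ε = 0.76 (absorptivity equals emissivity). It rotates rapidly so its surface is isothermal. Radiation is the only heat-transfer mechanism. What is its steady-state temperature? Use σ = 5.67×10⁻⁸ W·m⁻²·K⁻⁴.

T ≈ 242 K

At equilibrium, absorbed power = emitted power.
Absorbing cross-section = πr² = 4.902×10⁻⁷ m²; emitting surface = 4πr² = 1.961×10⁻⁶ m² (ratio 4).
εS·A_cross = εσ·A_surf·T⁴  ⇒  T⁴ = S/(4σ)   (ε cancels).
T⁴ = 779/(4·5.67×10⁻⁸) = 3.435×10⁹ K⁴.
T = (3.435×10⁹)^(1/4).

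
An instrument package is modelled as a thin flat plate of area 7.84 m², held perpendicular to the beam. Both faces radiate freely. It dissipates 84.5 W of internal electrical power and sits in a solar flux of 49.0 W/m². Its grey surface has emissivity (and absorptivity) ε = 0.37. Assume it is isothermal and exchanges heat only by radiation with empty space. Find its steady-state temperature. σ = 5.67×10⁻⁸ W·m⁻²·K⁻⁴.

T ≈ 162 K

At steady state, absorbed solar power + internal power = radiated power.
Absorbed: α·S·A_cross = 0.37·49.0·7.840 = 142.1 W (cross-section A).
Total input = 142.1 + 84.5 = 226.6 W.
Radiated: εσ·A_surf·T⁴ with A_surf = 2A = 15.68 m².
T⁴ = 226.6/(0.37·5.67×10⁻⁸·15.68) = 6.890×10⁸ K⁴.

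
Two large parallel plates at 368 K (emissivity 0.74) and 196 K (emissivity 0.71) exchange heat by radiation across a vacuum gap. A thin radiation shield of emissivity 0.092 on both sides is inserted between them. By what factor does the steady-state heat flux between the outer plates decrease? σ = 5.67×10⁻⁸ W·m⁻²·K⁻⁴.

Without shield: q₀ = σΔ(T⁴)/(1/ε₁+1/ε₂−1) with denominator 1.760.
With shield the two gaps are in series; the resistances add: (1/ε₁+1/ε_s−1)+(1/ε_s+1/ε₂−1) = 11.22+11.28 = 22.50.
Heat-flux ratio q₀/q = 22.50/1.760.

factor ≈ 12.8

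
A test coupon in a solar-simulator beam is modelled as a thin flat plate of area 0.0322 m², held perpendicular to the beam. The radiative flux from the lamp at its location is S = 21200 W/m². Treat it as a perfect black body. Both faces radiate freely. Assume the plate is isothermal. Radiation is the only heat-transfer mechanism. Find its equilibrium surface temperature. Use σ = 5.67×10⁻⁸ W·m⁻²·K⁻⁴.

At equilibrium, absorbed power = emitted power.
Absorbing cross-section = A = 0.03220 m²; emitting surface = 2A = 0.06440 m² (ratio 2).
S·A_cross = εσ·A_surf·T⁴  ⇒  T⁴ = S/(2σ).
T⁴ = 1.00·21200/(2·5.67×10⁻⁸) = 1.869×10¹¹ K⁴.
T = (1.869×10¹¹)^(1/4).

T ≈ 658 K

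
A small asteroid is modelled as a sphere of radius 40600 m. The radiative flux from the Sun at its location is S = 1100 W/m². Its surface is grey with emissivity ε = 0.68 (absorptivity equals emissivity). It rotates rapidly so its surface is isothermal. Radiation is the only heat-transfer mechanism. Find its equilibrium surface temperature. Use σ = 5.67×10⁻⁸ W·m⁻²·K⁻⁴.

T ≈ 264 K

At equilibrium, absorbed power = emitted power.
Absorbing cross-section = πr² = 5.178×10⁹ m²; emitting surface = 4πr² = 2.071×10¹⁰ m² (ratio 4).
εS·A_cross = εσ·A_surf·T⁴  ⇒  T⁴ = S/(4σ)   (ε cancels).
T⁴ = 1100/(4·5.67×10⁻⁸) = 4.850×10⁹ K⁴.
T = (4.850×10⁹)^(1/4).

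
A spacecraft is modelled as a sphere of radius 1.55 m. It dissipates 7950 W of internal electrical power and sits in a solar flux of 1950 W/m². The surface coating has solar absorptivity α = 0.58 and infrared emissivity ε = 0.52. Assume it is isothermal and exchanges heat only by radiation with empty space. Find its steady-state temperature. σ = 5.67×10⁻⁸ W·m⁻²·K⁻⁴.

T ≈ 369 K

At steady state, absorbed solar power + internal power = radiated power.
Absorbed: α·S·A_cross = 0.58·1950·7.548 = 8536 W (cross-section πr²).
Total input = 8536 + 7950 = 16490 W.
Radiated: εσ·A_surf·T⁴ with A_surf = 4πr² = 30.19 m².
T⁴ = 16490/(0.52·5.67×10⁻⁸·30.19) = 1.852×10¹⁰ K⁴.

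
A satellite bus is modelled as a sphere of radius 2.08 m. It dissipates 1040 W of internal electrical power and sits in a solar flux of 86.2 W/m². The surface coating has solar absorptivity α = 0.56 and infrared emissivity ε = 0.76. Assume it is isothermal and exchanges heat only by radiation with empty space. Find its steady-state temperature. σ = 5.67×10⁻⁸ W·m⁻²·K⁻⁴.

T ≈ 164 K

At steady state, absorbed solar power + internal power = radiated power.
Absorbed: α·S·A_cross = 0.56·86.2·13.59 = 656.1 W (cross-section πr²).
Total input = 656.1 + 1040 = 1696 W.
Radiated: εσ·A_surf·T⁴ with A_surf = 4πr² = 54.37 m².
T⁴ = 1696/(0.76·5.67×10⁻⁸·54.37) = 7.240×10⁸ K⁴.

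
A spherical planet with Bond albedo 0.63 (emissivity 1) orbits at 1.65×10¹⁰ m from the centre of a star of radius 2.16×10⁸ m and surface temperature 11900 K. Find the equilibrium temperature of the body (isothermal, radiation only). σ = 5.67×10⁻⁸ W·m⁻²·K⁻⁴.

T ≈ 751 K

The star's surface emits σT_*⁴; at distance d the flux is S = σT_*⁴(R_*/d)².
S = 5.67×10⁻⁸·(11900)⁴·(2.16×10⁸/1.65×10¹⁰)² = 1.949×10⁵ W/m².
For an isothermal sphere T⁴ = (1−a)S/(4σ) = 3.179×10¹¹ K⁴.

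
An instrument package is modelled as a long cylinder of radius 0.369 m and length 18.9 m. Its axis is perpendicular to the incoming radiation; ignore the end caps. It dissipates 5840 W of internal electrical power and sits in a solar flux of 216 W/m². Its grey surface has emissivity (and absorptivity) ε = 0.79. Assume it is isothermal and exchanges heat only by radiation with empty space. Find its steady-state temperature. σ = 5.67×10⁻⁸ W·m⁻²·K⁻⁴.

T ≈ 254 K

At steady state, absorbed solar power + internal power = radiated power.
Absorbed: α·S·A_cross = 0.79·216·13.95 = 2380 W (cross-section 2rL).
Total input = 2380 + 5840 = 8220 W.
Radiated: εσ·A_surf·T⁴ with A_surf = 2πrL = 43.82 m².
T⁴ = 8220/(0.79·5.67×10⁻⁸·43.82) = 4.188×10⁹ K⁴.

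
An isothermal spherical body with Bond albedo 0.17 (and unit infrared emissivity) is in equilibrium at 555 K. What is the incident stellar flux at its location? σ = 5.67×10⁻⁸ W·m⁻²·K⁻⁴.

S ≈ 25900 W/m²

(1−a)S·πr² = σ·4πr²·T⁴ ⇒ S = 4σT⁴/(1−a).
S = 4·5.67×10⁻⁸·9.488×10¹⁰/0.830.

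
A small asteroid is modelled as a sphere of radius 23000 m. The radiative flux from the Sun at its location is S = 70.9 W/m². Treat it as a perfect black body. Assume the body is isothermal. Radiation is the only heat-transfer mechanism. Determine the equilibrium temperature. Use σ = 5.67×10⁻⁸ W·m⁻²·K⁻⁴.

At equilibrium, absorbed power = emitted power.
Absorbing cross-section = πr² = 1.662×10⁹ m²; emitting surface = 4πr² = 6.648×10⁹ m² (ratio 4).
S·A_cross = εσ·A_surf·T⁴  ⇒  T⁴ = S/(4σ).
T⁴ = 1.00·70.9/(4·5.67×10⁻⁸) = 3.126×10⁸ K⁴.
T = (3.126×10⁸)^(1/4).

T ≈ 133 K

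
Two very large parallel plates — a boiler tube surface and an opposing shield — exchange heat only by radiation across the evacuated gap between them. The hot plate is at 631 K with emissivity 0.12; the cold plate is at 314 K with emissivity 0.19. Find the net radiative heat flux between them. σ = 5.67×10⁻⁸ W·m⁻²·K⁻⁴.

q ≈ 670 W/m²

For two infinite grey parallel plates, q = σ(T₁⁴ − T₂⁴)/(1/ε₁ + 1/ε₂ − 1).
T₁⁴ − T₂⁴ = 1.585×10¹¹ − 9.721×10⁹ = 1.488×10¹¹ K⁴.
1/ε₁ + 1/ε₂ − 1 = 8.333 + 5.263 − 1 = 12.60.
q = 5.67×10⁻⁸ × 1.488×10¹¹ / 12.60.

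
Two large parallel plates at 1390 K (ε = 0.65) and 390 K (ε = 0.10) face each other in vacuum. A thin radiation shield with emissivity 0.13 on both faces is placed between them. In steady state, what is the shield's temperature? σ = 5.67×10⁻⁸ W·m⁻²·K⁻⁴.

In steady state the net flux on the hot side equals that on the cold side.
σ(T₁⁴−T_s⁴)/D₁ = σ(T_s⁴−T₂⁴)/D₂, with D₁ = 1/ε₁+1/ε_s−1 = 8.231, D₂ = 1/ε_s+1/ε₂−1 = 16.69.
Solve for T_s⁴: T_s⁴ = (D₂·T₁⁴ + D₁·T₂⁴)/(D₁+D₂) = 2.508×10¹² K⁴.

T_s ≈ 1260 K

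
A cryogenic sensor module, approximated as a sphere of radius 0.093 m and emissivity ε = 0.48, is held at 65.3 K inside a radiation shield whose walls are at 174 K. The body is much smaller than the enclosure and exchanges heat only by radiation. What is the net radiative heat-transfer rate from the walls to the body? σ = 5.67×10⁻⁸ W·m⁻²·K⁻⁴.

For a small grey body in a large enclosure: P_net = εσA(T_body⁴ − T_wall⁴).
A = 4πr² = 0.1087 m²; T_body⁴ − T_wall⁴ = 1.818×10⁷ − 9.166×10⁸ = -8.985×10⁸ K⁴.
|P_net| = 0.48·5.67×10⁻⁸·0.1087·8.985×10⁸.

P_net ≈ 2.66 W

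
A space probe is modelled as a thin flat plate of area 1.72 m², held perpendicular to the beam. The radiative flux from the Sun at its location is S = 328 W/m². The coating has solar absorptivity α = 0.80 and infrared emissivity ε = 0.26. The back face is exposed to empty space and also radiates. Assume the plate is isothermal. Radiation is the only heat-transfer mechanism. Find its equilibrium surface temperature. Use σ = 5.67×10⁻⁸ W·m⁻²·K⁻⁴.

At equilibrium, absorbed power = emitted power.
Absorbing cross-section = A = 1.720 m²; emitting surface = 2A = 3.440 m² (ratio 2).
αS·A_cross = εσ·A_surf·T⁴  ⇒  T⁴ = αS/(ε·2σ).
T⁴ = 0.800·328/(0.26·2·5.67×10⁻⁸) = 8.900×10⁹ K⁴.
T = (8.900×10⁹)^(1/4).

T ≈ 307 K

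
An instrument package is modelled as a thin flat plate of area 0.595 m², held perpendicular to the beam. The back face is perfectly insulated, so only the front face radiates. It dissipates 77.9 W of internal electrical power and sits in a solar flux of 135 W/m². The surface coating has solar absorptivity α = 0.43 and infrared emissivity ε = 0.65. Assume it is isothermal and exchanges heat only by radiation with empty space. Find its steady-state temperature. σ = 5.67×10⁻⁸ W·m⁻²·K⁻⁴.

T ≈ 268 K

At steady state, absorbed solar power + internal power = radiated power.
Absorbed: α·S·A_cross = 0.43·135·0.5950 = 34.54 W (cross-section A).
Total input = 34.54 + 77.9 = 112.4 W.
Radiated: εσ·A_surf·T⁴ with A_surf = A = 0.5950 m².
T⁴ = 112.4/(0.65·5.67×10⁻⁸·0.5950) = 5.128×10⁹ K⁴.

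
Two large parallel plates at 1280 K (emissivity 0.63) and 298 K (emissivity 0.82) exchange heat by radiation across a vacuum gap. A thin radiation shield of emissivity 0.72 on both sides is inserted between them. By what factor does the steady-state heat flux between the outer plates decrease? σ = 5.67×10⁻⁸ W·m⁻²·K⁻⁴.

factor ≈ 1.98

Without shield: q₀ = σΔ(T⁴)/(1/ε₁+1/ε₂−1) with denominator 1.807.
With shield the two gaps are in series; the resistances add: (1/ε₁+1/ε_s−1)+(1/ε_s+1/ε₂−1) = 1.976+1.608 = 3.585.
Heat-flux ratio q₀/q = 3.585/1.807.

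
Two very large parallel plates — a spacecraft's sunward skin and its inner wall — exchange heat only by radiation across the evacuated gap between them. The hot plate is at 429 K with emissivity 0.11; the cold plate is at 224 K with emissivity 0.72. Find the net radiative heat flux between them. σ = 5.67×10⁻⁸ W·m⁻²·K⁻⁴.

For two infinite grey parallel plates, q = σ(T₁⁴ − T₂⁴)/(1/ε₁ + 1/ε₂ − 1).
T₁⁴ − T₂⁴ = 3.387×10¹⁰ − 2.518×10⁹ = 3.135×10¹⁰ K⁴.
1/ε₁ + 1/ε₂ − 1 = 9.091 + 1.389 − 1 = 9.480.
q = 5.67×10⁻⁸ × 3.135×10¹⁰ / 9.480.

q ≈ 188 W/m²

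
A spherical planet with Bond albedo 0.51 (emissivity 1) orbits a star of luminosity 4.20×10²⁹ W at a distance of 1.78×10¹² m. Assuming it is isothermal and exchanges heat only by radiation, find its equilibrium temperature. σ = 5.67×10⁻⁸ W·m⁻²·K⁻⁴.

T ≈ 389 K

First find the stellar flux at distance d: S = L/(4πd²) = 4.20×10²⁹/(4π·(1.78×10¹²)²) = 10550 W/m².
For an isothermal sphere, absorbed (1−a)S·πr² = emitted σ·4πr²·T⁴, so T⁴ = (1−a)S/(4σ).
T⁴ = 0.490·10550/(4·5.67×10⁻⁸) = 2.279×10¹⁰ K⁴.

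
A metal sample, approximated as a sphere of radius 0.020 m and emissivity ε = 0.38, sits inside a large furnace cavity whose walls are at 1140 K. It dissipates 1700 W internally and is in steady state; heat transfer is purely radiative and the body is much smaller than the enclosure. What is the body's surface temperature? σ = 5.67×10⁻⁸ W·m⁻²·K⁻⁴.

For a small grey body in a large enclosure, net radiated power = εσA(T⁴ − T_w⁴).
Steady state: P = εσA(T⁴ − T_w⁴) with A = 4πr² = 0.005027 m².
T⁴ = P/(εσA) + T_w⁴ = 1700/(0.38·5.67×10⁻⁸·0.005027) + (1140)⁴
    = 1.570×10¹³ + 1.689×10¹² = 1.739×10¹³ K⁴.

T ≈ 2040 K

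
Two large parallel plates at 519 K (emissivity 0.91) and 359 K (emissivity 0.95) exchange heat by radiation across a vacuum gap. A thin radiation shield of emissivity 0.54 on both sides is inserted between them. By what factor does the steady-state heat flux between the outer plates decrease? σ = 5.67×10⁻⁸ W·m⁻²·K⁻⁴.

factor ≈ 3.35

Without shield: q₀ = σΔ(T⁴)/(1/ε₁+1/ε₂−1) with denominator 1.152.
With shield the two gaps are in series; the resistances add: (1/ε₁+1/ε_s−1)+(1/ε_s+1/ε₂−1) = 1.951+1.904 = 3.855.
Heat-flux ratio q₀/q = 3.855/1.152.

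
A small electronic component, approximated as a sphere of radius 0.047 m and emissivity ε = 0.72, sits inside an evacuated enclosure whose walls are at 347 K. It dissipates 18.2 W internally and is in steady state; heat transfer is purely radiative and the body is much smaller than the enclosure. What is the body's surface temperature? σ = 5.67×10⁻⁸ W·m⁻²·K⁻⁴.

For a small grey body in a large enclosure, net radiated power = εσA(T⁴ − T_w⁴).
Steady state: P = εσA(T⁴ − T_w⁴) with A = 4πr² = 0.02776 m².
T⁴ = P/(εσA) + T_w⁴ = 18.2/(0.72·5.67×10⁻⁸·0.02776) + (347)⁴
    = 1.606×10¹⁰ + 1.450×10¹⁰ = 3.056×10¹⁰ K⁴.

T ≈ 418 K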